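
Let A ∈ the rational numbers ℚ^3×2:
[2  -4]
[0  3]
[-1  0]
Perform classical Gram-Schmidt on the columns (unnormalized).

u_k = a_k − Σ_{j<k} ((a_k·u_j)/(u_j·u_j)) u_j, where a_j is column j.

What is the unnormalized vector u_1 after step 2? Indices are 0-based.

u_1 = (-4/5, 3, -8/5)

Step 1: u_0 = a_0 = (2, 0, -1).
Step 2: u_1 = a_1 − (-8/5)·u_0 = (-4/5, 3, -8/5).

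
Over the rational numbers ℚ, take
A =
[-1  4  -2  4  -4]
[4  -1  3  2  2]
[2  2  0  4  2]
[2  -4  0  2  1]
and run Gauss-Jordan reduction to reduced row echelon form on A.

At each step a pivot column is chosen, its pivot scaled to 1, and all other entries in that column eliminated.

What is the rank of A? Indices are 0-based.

pivot(0,0)=-1: scale R0 → (1, -4, 2, -4, 4)
  clear (1,0): R1 −= (4)R0 → (0, 15, -5, 18, -14)
  clear (2,0): R2 −= (2)R0 → (0, 10, -4, 12, -6)
  clear (3,0): R3 −= (2)R0 → (0, 4, -4, 10, -7)
pivot(1,1)=15: scale R1 → (0, 1, -1/3, 6/5, -14/15)
  clear (0,1): R0 −= (-4)R1 → (1, 0, 2/3, 4/5, 4/15)
  clear (2,1): R2 −= (10)R1 → (0, 0, -2/3, 0, 10/3)
  clear (3,1): R3 −= (4)R1 → (0, 0, -8/3, 26/5, -49/15)
pivot(2,2)=-2/3: scale R2 → (0, 0, 1, 0, -5)
  clear (0,2): R0 −= (2/3)R2 → (1, 0, 0, 4/5, 18/5)
  clear (1,2): R1 −= (-1/3)R2 → (0, 1, 0, 6/5, -13/5)
  clear (3,2): R3 −= (-8/3)R2 → (0, 0, 0, 26/5, -83/5)
pivot(3,3)=26/5: scale R3 → (0, 0, 0, 1, -83/26)
  clear (0,3): R0 −= (4/5)R3 → (1, 0, 0, 0, 80/13)
  clear (1,3): R1 −= (6/5)R3 → (0, 1, 0, 0, 16/13)

rank = 4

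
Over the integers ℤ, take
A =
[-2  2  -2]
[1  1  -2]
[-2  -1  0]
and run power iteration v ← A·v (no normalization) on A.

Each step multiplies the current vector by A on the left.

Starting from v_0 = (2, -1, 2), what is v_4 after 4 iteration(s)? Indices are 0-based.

v_0 = (2, -1, 2).
v_1 = A·v_0 = (-10, -3, -3).
v_2 = A·v_1 = (20, -7, 23).
v_3 = A·v_2 = (-100, -33, -33).
v_4 = A·v_3 = (200, -67, 233).

v_4 = (200, -67, 233)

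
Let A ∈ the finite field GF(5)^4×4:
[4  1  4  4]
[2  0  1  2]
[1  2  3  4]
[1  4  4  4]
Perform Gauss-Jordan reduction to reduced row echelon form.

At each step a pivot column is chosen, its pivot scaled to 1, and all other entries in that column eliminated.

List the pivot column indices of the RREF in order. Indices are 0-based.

step 1: normalize row 0 (÷4) = (1, 4, 1, 1)
  row 1: subtract 2×row0 = (0, 2, 4, 0)
  row 2: subtract 1×row0 = (0, 3, 2, 3)
  row 3: subtract 1×row0 = (0, 0, 3, 3)
step 2: normalize row 1 (÷2) = (0, 1, 2, 0)
  row 0: subtract 4×row1 = (1, 0, 3, 1)
  row 2: subtract 3×row1 = (0, 0, 1, 3)
step 3: normalize row 2 (÷1) = (0, 0, 1, 3)
  row 0: subtract 3×row2 = (1, 0, 0, 2)
  row 1: subtract 2×row2 = (0, 1, 0, 4)
  row 3: subtract 3×row2 = (0, 0, 0, 4)
step 4: normalize row 3 (÷4) = (0, 0, 0, 1)
  row 0: subtract 2×row3 = (1, 0, 0, 0)
  row 1: subtract 4×row3 = (0, 1, 0, 0)
  row 2: subtract 3×row3 = (0, 0, 1, 0)

pivot columns: 0, 1, 2, 3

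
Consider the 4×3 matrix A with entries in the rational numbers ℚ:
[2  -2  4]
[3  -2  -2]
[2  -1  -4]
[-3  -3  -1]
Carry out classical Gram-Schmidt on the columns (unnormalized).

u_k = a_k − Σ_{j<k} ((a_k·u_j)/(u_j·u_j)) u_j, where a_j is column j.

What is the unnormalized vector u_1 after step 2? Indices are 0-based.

u_1 = (-23/13, -43/26, -10/13, -87/26)

Step 1: u_0 = a_0 = (2, 3, 2, -3).
Step 2: u_1 = a_1 − (-3/26)·u_0 = (-23/13, -43/26, -10/13, -87/26).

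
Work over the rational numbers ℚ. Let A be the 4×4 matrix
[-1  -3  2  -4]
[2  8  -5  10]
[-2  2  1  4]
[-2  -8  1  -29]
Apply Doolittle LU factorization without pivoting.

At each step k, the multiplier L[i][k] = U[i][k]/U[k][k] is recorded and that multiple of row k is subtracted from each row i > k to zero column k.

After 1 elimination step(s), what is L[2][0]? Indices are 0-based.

L[2][0] = 2

Step 1: pivot at (0,0) is -1.
  row1 ← row1 − (-2)·row0  ⇒  L[1][0]=-2, U row1=(0, 2, -1, 2)
  row2 ← row2 − (2)·row0  ⇒  L[2][0]=2, U row2=(0, 8, -3, 12)
  row3 ← row3 − (2)·row0  ⇒  L[3][0]=2, U row3=(0, -2, -3, -21)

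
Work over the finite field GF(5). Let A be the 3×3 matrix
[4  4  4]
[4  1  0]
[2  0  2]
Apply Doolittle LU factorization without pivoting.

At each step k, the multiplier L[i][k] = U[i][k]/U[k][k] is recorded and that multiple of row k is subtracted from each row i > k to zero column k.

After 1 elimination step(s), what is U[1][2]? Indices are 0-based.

Step 1: pivot at (0,0) is 4.
  row1 ← row1 − (1)·row0  ⇒  L[1][0]=1, U row1=(0, 2, 1)
  row2 ← row2 − (3)·row0  ⇒  L[2][0]=3, U row2=(0, 3, 0)

U[1][2] = 1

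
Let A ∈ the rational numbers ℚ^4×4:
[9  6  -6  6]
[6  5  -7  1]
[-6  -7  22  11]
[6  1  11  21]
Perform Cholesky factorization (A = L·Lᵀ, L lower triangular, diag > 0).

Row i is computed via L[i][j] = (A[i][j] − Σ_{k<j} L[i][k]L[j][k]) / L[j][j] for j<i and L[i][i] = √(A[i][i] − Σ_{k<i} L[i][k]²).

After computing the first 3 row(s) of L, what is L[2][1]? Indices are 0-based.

L[2][1] = -3

Step 1: L[0][0] = √(9) = 3.
  L[1][0] = (6) / L[0][0] = 2.
Step 2: L[1][1] = √(1) = 1.
  L[2][0] = (-6) / L[0][0] = -2.
  L[2][1] = (-3) / L[1][1] = -3.
Step 3: L[2][2] = √(9) = 3.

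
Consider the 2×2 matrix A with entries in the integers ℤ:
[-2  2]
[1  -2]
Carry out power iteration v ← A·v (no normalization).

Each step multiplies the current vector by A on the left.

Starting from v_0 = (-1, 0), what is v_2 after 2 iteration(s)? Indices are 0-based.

v_2 = (-6, 4)

v_0 = (-1, 0).
v_1 = A·v_0 = (2, -1).
v_2 = A·v_1 = (-6, 4).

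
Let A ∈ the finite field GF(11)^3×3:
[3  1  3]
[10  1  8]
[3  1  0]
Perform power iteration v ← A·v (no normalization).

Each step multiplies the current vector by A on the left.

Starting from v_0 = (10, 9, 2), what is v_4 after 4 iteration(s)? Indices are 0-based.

v_4 = (10, 8, 6)

v_0 = (10, 9, 2).
v_1 = A·v_0 = (1, 4, 6).
v_2 = A·v_1 = (3, 7, 7).
v_3 = A·v_2 = (4, 5, 5).
v_4 = A·v_3 = (10, 8, 6).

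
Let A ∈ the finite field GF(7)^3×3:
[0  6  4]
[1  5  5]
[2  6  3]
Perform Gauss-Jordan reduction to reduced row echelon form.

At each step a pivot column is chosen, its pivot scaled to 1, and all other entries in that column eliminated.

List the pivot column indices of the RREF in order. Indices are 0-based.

pivot columns: 0, 1, 2

step 1: exchange rows 0,1
step 1: normalize row 0 (÷1) = (1, 5, 5)
  row 2: subtract 2×row0 = (0, 3, 0)
step 2: normalize row 1 (÷6) = (0, 1, 3)
  row 0: subtract 5×row1 = (1, 0, 4)
  row 2: subtract 3×row1 = (0, 0, 5)
step 3: normalize row 2 (÷5) = (0, 0, 1)
  row 0: subtract 4×row2 = (1, 0, 0)
  row 1: subtract 3×row2 = (0, 1, 0)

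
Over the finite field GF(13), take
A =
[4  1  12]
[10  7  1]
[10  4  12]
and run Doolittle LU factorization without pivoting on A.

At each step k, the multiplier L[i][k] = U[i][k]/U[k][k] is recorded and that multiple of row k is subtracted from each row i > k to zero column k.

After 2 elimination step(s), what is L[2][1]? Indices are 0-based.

L[2][1] = 9

Step 1: pivot at (0,0) is 4.
  row1 ← row1 − (9)·row0  ⇒  L[1][0]=9, U row1=(0, 11, 10)
  row2 ← row2 − (9)·row0  ⇒  L[2][0]=9, U row2=(0, 8, 8)
Step 2: pivot at (1,1) is 11.
  row2 ← row2 − (9)·row1  ⇒  L[2][1]=9, U row2=(0, 0, 9)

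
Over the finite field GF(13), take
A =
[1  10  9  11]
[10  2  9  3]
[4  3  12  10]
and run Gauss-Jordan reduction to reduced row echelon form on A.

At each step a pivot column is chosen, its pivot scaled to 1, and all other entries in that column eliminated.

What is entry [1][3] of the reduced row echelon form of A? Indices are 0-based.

M[1][3] = 7

step 1: normalize row 0 (÷1) = (1, 10, 9, 11)
  row 1: subtract 10×row0 = (0, 6, 10, 10)
  row 2: subtract 4×row0 = (0, 2, 2, 5)
step 2: normalize row 1 (÷6) = (0, 1, 6, 6)
  row 0: subtract 10×row1 = (1, 0, 1, 3)
  row 2: subtract 2×row1 = (0, 0, 3, 6)
step 3: normalize row 2 (÷3) = (0, 0, 1, 2)
  row 0: subtract 1×row2 = (1, 0, 0, 1)
  row 1: subtract 6×row2 = (0, 1, 0, 7)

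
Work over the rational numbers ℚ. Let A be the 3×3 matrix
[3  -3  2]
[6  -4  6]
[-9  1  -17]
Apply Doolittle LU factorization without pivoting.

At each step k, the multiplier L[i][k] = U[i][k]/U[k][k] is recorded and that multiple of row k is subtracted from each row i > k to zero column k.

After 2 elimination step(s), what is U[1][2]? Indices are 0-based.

k=0: U[0][0]=3
  eliminate (1,0): mult=2, new row 1: (0, 2, 2); set L[1][0]=2
  eliminate (2,0): mult=-3, new row 2: (0, -8, -11); set L[2][0]=-3
k=1: U[1][1]=2
  eliminate (2,1): mult=-4, new row 2: (0, 0, -3); set L[2][1]=-4

U[1][2] = 2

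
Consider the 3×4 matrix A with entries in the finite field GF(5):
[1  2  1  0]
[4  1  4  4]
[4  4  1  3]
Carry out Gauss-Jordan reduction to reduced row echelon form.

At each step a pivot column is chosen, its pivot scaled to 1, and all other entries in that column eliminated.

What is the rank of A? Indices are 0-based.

rank = 3

pivot(0,0)=1: scale R0 → (1, 2, 1, 0)
  clear (1,0): R1 −= (4)R0 → (0, 3, 0, 4)
  clear (2,0): R2 −= (4)R0 → (0, 1, 2, 3)
pivot(1,1)=3: scale R1 → (0, 1, 0, 3)
  clear (0,1): R0 −= (2)R1 → (1, 0, 1, 4)
  clear (2,1): R2 −= (1)R1 → (0, 0, 2, 0)
pivot(2,2)=2: scale R2 → (0, 0, 1, 0)
  clear (0,2): R0 −= (1)R2 → (1, 0, 0, 4)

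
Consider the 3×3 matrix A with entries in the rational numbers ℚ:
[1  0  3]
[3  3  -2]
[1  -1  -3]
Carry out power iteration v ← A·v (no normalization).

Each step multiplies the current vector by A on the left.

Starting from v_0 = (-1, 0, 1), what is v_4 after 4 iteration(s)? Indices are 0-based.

v_0 = (-1, 0, 1).
v_1 = A·v_0 = (2, -5, -4).
v_2 = A·v_1 = (-10, -1, 19).
v_3 = A·v_2 = (47, -71, -66).
v_4 = A·v_3 = (-151, 60, 316).

v_4 = (-151, 60, 316)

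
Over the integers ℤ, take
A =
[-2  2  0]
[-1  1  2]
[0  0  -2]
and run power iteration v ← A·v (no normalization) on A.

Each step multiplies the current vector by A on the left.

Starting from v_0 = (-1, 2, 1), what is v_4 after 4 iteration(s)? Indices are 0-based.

v_4 = (22, -5, 16)

v_0 = (-1, 2, 1).
v_1 = A·v_0 = (6, 5, -2).
v_2 = A·v_1 = (-2, -5, 4).
v_3 = A·v_2 = (-6, 5, -8).
v_4 = A·v_3 = (22, -5, 16).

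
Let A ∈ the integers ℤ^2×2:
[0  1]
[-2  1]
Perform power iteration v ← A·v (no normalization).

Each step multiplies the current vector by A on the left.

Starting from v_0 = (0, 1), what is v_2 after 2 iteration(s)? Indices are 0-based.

v_0 = (0, 1).
v_1 = A·v_0 = (1, 1).
v_2 = A·v_1 = (1, -1).

v_2 = (1, -1)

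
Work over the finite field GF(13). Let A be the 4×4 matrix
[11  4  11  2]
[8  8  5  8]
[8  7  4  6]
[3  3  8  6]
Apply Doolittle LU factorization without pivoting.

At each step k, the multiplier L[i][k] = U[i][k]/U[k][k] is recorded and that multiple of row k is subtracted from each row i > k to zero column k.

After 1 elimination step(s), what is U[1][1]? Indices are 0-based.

Step 1: pivot at (0,0) is 11.
  row1 ← row1 − (9)·row0  ⇒  L[1][0]=9, U row1=(0, 11, 10, 3)
  row2 ← row2 − (9)·row0  ⇒  L[2][0]=9, U row2=(0, 10, 9, 1)
  row3 ← row3 − (5)·row0  ⇒  L[3][0]=5, U row3=(0, 9, 5, 9)

U[1][1] = 11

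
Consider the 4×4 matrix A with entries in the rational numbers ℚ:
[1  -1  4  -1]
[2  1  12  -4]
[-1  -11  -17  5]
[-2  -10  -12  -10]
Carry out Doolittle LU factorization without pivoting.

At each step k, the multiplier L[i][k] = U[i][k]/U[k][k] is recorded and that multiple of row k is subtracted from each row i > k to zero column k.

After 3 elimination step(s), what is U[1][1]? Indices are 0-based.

U[1][1] = 3

Step 1: pivot at (0,0) is 1.
  row1 ← row1 − (2)·row0  ⇒  L[1][0]=2, U row1=(0, 3, 4, -2)
  row2 ← row2 − (-1)·row0  ⇒  L[2][0]=-1, U row2=(0, -12, -13, 4)
  row3 ← row3 − (-2)·row0  ⇒  L[3][0]=-2, U row3=(0, -12, -4, -12)
Step 2: pivot at (1,1) is 3.
  row2 ← row2 − (-4)·row1  ⇒  L[2][1]=-4, U row2=(0, 0, 3, -4)
  row3 ← row3 − (-4)·row1  ⇒  L[3][1]=-4, U row3=(0, 0, 12, -20)
Step 3: pivot at (2,2) is 3.
  row3 ← row3 − (4)·row2  ⇒  L[3][2]=4, U row3=(0, 0, 0, -4)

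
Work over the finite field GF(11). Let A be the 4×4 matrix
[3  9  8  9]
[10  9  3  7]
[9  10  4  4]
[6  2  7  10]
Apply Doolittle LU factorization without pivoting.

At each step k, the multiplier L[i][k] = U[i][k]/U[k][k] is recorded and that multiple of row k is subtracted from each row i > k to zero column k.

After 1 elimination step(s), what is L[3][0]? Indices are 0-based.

[col 0] pivot 3
  R1 -= 7*R0 → (0, 1, 2, 10)  (L[1][0] := 7)
  R2 -= 3*R0 → (0, 5, 2, 10)  (L[2][0] := 3)
  R3 -= 2*R0 → (0, 6, 2, 3)  (L[3][0] := 2)

L[3][0] = 2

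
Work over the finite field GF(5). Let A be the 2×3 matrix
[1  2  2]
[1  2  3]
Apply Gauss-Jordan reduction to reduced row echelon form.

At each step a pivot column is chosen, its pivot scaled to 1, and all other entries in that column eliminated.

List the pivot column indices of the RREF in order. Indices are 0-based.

[1] R0 /= 1  ⇒  (1, 2, 2)
     R1 -= 1·R0  ⇒  (0, 0, 1)
column 1 empty below row 1
[2] R1 /= 1  ⇒  (0, 0, 1)
     R0 -= 2·R1  ⇒  (1, 2, 0)

pivot columns: 0, 2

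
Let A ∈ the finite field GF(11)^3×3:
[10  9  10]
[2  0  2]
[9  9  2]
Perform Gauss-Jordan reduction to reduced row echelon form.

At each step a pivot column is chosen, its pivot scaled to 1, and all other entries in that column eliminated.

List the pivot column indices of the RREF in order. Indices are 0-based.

[1] R0 /= 10  ⇒  (1, 2, 1)
     R1 -= 2·R0  ⇒  (0, 7, 0)
     R2 -= 9·R0  ⇒  (0, 2, 4)
[2] R1 /= 7  ⇒  (0, 1, 0)
     R0 -= 2·R1  ⇒  (1, 0, 1)
     R2 -= 2·R1  ⇒  (0, 0, 4)
[3] R2 /= 4  ⇒  (0, 0, 1)
     R0 -= 1·R2  ⇒  (1, 0, 0)

pivot columns: 0, 1, 2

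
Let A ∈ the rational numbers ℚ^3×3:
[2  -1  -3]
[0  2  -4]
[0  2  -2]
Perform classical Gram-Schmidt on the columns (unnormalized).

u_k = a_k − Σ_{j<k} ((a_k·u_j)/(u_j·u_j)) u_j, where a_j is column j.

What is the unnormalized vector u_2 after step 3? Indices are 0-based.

u_2 = (0, -1, 1)

Step 1: u_0 = a_0 = (2, 0, 0).
Step 2: u_1 = a_1 − (-1/2)·u_0 = (0, 2, 2).
Step 3: u_2 = a_2 − (-3/2)·u_0 − (-3/2)·u_1 = (0, -1, 1).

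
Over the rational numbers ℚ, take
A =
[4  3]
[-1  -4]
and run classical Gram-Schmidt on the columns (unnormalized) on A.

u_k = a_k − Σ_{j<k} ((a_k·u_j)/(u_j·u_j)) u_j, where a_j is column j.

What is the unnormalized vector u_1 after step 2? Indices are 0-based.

Step 1: u_0 = a_0 = (4, -1).
Step 2: u_1 = a_1 − (16/17)·u_0 = (-13/17, -52/17).

u_1 = (-13/17, -52/17)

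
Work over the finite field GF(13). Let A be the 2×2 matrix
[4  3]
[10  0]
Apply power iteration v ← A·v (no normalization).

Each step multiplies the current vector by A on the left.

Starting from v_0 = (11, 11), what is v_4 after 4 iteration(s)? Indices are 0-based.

v_0 = (11, 11).
v_1 = A·v_0 = (12, 6).
v_2 = A·v_1 = (1, 3).
v_3 = A·v_2 = (0, 10).
v_4 = A·v_3 = (4, 0).

v_4 = (4, 0)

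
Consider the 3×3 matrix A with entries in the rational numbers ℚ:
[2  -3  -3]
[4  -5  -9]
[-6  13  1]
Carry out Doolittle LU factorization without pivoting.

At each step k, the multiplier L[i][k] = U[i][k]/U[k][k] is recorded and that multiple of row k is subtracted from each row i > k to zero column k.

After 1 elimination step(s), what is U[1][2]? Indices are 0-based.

Step 1: pivot at (0,0) is 2.
  row1 ← row1 − (2)·row0  ⇒  L[1][0]=2, U row1=(0, 1, -3)
  row2 ← row2 − (-3)·row0  ⇒  L[2][0]=-3, U row2=(0, 4, -8)

U[1][2] = -3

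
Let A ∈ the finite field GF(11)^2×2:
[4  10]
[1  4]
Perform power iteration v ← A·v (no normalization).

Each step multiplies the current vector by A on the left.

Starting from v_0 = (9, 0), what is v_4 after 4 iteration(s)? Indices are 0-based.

v_4 = (8, 4)

v_0 = (9, 0).
v_1 = A·v_0 = (3, 9).
v_2 = A·v_1 = (3, 6).
v_3 = A·v_2 = (6, 5).
v_4 = A·v_3 = (8, 4).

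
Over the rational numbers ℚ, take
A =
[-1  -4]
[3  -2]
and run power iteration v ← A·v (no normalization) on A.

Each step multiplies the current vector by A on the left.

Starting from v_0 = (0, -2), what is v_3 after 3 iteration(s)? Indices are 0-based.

v_3 = (-40, -104)

v_0 = (0, -2).
v_1 = A·v_0 = (8, 4).
v_2 = A·v_1 = (-24, 16).
v_3 = A·v_2 = (-40, -104).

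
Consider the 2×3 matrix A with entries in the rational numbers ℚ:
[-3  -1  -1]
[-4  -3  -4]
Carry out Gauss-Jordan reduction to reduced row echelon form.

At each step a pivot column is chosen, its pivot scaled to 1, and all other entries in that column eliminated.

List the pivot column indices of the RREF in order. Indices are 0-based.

pivot columns: 0, 1

pivot(0,0)=-3: scale R0 → (1, 1/3, 1/3)
  clear (1,0): R1 −= (-4)R0 → (0, -5/3, -8/3)
pivot(1,1)=-5/3: scale R1 → (0, 1, 8/5)
  clear (0,1): R0 −= (1/3)R1 → (1, 0, -1/5)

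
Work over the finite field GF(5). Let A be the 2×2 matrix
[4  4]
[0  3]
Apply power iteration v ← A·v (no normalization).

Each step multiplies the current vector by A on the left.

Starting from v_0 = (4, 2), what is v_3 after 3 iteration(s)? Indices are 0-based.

v_0 = (4, 2).
v_1 = A·v_0 = (4, 1).
v_2 = A·v_1 = (0, 3).
v_3 = A·v_2 = (2, 4).

v_3 = (2, 4)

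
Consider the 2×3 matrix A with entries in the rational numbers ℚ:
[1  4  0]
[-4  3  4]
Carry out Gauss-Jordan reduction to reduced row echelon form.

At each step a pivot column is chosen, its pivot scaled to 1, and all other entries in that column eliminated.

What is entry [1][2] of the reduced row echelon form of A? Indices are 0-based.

M[1][2] = 4/19

step 1: normalize row 0 (÷1) = (1, 4, 0)
  row 1: subtract -4×row0 = (0, 19, 4)
step 2: normalize row 1 (÷19) = (0, 1, 4/19)
  row 0: subtract 4×row1 = (1, 0, -16/19)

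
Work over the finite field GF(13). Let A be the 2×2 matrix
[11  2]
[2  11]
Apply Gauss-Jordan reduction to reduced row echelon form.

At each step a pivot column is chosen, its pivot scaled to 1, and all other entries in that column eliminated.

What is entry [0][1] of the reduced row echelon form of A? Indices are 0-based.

M[0][1] = 12

pivot(0,0)=11: scale R0 → (1, 12)
  clear (1,0): R1 −= (2)R0 → (0, 0)
col 1: no nonzero at/below row 1; advance.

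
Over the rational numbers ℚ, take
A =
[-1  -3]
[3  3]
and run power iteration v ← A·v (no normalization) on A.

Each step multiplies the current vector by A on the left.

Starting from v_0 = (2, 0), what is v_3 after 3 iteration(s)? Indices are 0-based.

v_3 = (-20, -12)

v_0 = (2, 0).
v_1 = A·v_0 = (-2, 6).
v_2 = A·v_1 = (-16, 12).
v_3 = A·v_2 = (-20, -12).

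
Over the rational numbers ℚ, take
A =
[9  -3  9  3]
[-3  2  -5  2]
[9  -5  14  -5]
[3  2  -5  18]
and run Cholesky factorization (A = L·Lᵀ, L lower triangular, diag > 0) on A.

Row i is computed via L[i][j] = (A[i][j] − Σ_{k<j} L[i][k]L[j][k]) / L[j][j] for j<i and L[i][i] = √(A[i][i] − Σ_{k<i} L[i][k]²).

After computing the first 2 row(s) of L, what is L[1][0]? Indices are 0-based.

L[1][0] = -1

Step 1: L[0][0] = √(9) = 3.
  L[1][0] = (-3) / L[0][0] = -1.
Step 2: L[1][1] = √(1) = 1.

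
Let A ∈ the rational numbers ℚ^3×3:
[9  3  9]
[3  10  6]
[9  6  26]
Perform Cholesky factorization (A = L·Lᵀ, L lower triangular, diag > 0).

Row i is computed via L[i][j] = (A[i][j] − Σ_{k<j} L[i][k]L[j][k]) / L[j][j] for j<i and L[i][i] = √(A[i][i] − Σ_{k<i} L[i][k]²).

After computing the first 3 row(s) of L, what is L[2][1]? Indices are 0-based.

L[2][1] = 1

Step 1: L[0][0] = √(9) = 3.
  L[1][0] = (3) / L[0][0] = 1.
Step 2: L[1][1] = √(9) = 3.
  L[2][0] = (9) / L[0][0] = 3.
  L[2][1] = (3) / L[1][1] = 1.
Step 3: L[2][2] = √(16) = 4.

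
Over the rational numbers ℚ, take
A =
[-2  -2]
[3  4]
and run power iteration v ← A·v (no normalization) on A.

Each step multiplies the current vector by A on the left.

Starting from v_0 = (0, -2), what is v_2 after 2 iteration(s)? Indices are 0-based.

v_2 = (8, -20)

v_0 = (0, -2).
v_1 = A·v_0 = (4, -8).
v_2 = A·v_1 = (8, -20).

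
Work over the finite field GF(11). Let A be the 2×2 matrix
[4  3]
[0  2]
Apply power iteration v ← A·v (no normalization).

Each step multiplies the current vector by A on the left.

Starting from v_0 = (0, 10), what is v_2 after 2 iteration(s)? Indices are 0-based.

v_2 = (4, 7)

v_0 = (0, 10).
v_1 = A·v_0 = (8, 9).
v_2 = A·v_1 = (4, 7).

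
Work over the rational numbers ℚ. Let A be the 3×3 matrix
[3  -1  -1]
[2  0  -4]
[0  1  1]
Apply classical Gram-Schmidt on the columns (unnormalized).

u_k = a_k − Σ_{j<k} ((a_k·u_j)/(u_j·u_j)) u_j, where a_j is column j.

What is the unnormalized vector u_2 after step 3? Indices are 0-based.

Step 1: u_0 = a_0 = (3, 2, 0).
Step 2: u_1 = a_1 − (-3/13)·u_0 = (-4/13, 6/13, 1).
Step 3: u_2 = a_2 − (-11/13)·u_0 − (-7/17)·u_1 = (24/17, -36/17, 24/17).

u_2 = (24/17, -36/17, 24/17)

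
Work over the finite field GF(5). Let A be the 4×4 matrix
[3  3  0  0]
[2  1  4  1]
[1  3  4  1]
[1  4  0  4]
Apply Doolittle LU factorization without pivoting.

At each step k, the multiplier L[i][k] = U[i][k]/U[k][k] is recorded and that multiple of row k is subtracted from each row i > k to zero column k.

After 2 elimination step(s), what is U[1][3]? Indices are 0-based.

U[1][3] = 1

k=0: U[0][0]=3
  eliminate (1,0): mult=4, new row 1: (0, 4, 4, 1); set L[1][0]=4
  eliminate (2,0): mult=2, new row 2: (0, 2, 4, 1); set L[2][0]=2
  eliminate (3,0): mult=2, new row 3: (0, 3, 0, 4); set L[3][0]=2
k=1: U[1][1]=4
  eliminate (2,1): mult=3, new row 2: (0, 0, 2, 3); set L[2][1]=3
  eliminate (3,1): mult=2, new row 3: (0, 0, 2, 2); set L[3][1]=2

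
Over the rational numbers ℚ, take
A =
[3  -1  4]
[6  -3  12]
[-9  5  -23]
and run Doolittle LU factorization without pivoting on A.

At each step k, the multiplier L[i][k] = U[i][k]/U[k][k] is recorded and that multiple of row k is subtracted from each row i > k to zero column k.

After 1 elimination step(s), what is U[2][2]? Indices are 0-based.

U[2][2] = -11

[col 0] pivot 3
  R1 -= 2*R0 → (0, -1, 4)  (L[1][0] := 2)
  R2 -= -3*R0 → (0, 2, -11)  (L[2][0] := -3)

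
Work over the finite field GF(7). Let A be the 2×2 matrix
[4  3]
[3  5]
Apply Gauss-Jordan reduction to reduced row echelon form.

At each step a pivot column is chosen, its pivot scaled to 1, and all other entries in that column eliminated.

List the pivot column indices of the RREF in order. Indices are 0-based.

step 1: normalize row 0 (÷4) = (1, 6)
  row 1: subtract 3×row0 = (0, 1)
step 2: normalize row 1 (÷1) = (0, 1)
  row 0: subtract 6×row1 = (1, 0)

pivot columns: 0, 1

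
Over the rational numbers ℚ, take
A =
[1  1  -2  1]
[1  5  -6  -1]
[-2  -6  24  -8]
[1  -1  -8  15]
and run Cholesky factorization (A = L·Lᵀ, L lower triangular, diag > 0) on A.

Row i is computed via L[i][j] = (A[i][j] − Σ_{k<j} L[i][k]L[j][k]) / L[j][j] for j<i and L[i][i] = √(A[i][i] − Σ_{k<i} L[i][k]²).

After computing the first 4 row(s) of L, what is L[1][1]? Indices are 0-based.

Step 1: L[0][0] = √(1) = 1.
  L[1][0] = (1) / L[0][0] = 1.
Step 2: L[1][1] = √(4) = 2.
  L[2][0] = (-2) / L[0][0] = -2.
  L[2][1] = (-4) / L[1][1] = -2.
Step 3: L[2][2] = √(16) = 4.
  L[3][0] = (1) / L[0][0] = 1.
  L[3][1] = (-2) / L[1][1] = -1.
  L[3][2] = (-8) / L[2][2] = -2.
Step 4: L[3][3] = √(9) = 3.

L[1][1] = 2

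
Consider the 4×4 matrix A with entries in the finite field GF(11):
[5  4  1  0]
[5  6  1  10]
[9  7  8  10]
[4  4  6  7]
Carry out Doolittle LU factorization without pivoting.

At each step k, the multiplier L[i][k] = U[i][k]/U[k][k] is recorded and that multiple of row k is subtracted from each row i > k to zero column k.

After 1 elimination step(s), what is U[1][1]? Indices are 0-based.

k=0: U[0][0]=5
  eliminate (1,0): mult=1, new row 1: (0, 2, 0, 10); set L[1][0]=1
  eliminate (2,0): mult=4, new row 2: (0, 2, 4, 10); set L[2][0]=4
  eliminate (3,0): mult=3, new row 3: (0, 3, 3, 7); set L[3][0]=3

U[1][1] = 2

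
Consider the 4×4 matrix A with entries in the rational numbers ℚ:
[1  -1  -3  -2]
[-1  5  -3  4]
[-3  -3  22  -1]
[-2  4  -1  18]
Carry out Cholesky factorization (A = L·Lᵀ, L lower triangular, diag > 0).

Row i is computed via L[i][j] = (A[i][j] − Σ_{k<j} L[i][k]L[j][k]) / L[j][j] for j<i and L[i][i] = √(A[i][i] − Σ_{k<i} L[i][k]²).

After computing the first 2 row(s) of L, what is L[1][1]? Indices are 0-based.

Step 1: L[0][0] = √(1) = 1.
  L[1][0] = (-1) / L[0][0] = -1.
Step 2: L[1][1] = √(4) = 2.

L[1][1] = 2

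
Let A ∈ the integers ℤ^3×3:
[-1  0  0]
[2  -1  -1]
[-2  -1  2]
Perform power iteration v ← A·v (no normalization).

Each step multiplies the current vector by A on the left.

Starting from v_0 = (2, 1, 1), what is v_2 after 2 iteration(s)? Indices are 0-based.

v_0 = (2, 1, 1).
v_1 = A·v_0 = (-2, 2, -3).
v_2 = A·v_1 = (2, -3, -4).

v_2 = (2, -3, -4)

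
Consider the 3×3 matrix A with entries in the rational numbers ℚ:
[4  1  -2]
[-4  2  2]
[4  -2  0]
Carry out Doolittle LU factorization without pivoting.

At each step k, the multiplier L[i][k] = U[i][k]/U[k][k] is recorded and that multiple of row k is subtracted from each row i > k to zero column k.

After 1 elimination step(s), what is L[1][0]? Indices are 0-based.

[col 0] pivot 4
  R1 -= -1*R0 → (0, 3, 0)  (L[1][0] := -1)
  R2 -= 1*R0 → (0, -3, 2)  (L[2][0] := 1)

L[1][0] = -1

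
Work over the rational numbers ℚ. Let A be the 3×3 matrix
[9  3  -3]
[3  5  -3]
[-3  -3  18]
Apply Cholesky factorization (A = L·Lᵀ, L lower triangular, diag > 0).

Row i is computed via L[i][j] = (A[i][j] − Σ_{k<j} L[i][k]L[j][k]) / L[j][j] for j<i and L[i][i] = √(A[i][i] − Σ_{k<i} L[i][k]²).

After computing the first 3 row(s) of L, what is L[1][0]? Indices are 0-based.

Step 1: L[0][0] = √(9) = 3.
  L[1][0] = (3) / L[0][0] = 1.
Step 2: L[1][1] = √(4) = 2.
  L[2][0] = (-3) / L[0][0] = -1.
  L[2][1] = (-2) / L[1][1] = -1.
Step 3: L[2][2] = √(16) = 4.

L[1][0] = 1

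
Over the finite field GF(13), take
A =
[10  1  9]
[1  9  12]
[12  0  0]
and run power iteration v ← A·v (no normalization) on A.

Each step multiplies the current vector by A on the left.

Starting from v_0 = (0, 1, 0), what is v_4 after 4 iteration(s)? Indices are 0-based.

v_0 = (0, 1, 0).
v_1 = A·v_0 = (1, 9, 0).
v_2 = A·v_1 = (6, 4, 12).
v_3 = A·v_2 = (3, 4, 7).
v_4 = A·v_3 = (6, 6, 10).

v_4 = (6, 6, 10)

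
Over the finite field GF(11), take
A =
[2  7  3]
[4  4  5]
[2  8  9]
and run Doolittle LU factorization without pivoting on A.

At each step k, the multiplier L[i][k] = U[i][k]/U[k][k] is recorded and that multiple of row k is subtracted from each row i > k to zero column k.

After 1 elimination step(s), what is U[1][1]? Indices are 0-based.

U[1][1] = 1

Step 1: pivot at (0,0) is 2.
  row1 ← row1 − (2)·row0  ⇒  L[1][0]=2, U row1=(0, 1, 10)
  row2 ← row2 − (1)·row0  ⇒  L[2][0]=1, U row2=(0, 1, 6)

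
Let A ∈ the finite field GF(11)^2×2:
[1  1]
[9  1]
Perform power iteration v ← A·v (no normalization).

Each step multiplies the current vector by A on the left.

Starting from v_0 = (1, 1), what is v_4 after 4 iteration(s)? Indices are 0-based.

v_0 = (1, 1).
v_1 = A·v_0 = (2, 10).
v_2 = A·v_1 = (1, 6).
v_3 = A·v_2 = (7, 4).
v_4 = A·v_3 = (0, 1).

v_4 = (0, 1)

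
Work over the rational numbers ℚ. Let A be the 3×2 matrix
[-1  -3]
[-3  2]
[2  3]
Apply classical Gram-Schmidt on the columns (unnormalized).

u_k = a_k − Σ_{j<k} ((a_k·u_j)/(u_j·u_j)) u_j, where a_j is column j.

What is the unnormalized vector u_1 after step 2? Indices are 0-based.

Step 1: u_0 = a_0 = (-1, -3, 2).
Step 2: u_1 = a_1 − (3/14)·u_0 = (-39/14, 37/14, 18/7).

u_1 = (-39/14, 37/14, 18/7)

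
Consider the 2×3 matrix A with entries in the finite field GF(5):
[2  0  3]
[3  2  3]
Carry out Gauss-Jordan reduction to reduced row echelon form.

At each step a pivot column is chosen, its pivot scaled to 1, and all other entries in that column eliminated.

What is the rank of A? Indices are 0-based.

rank = 2

step 1: normalize row 0 (÷2) = (1, 0, 4)
  row 1: subtract 3×row0 = (0, 2, 1)
step 2: normalize row 1 (÷2) = (0, 1, 3)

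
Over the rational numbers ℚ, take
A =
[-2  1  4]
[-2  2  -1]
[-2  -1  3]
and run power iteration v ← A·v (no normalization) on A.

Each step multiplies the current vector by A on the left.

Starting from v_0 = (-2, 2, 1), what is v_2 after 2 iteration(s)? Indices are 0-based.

v_0 = (-2, 2, 1).
v_1 = A·v_0 = (10, 7, 5).
v_2 = A·v_1 = (7, -11, -12).

v_2 = (7, -11, -12)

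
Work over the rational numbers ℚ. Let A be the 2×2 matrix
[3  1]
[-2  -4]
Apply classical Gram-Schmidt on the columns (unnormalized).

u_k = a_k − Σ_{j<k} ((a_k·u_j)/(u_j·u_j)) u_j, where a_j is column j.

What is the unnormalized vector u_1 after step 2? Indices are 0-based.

Step 1: u_0 = a_0 = (3, -2).
Step 2: u_1 = a_1 − (11/13)·u_0 = (-20/13, -30/13).

u_1 = (-20/13, -30/13)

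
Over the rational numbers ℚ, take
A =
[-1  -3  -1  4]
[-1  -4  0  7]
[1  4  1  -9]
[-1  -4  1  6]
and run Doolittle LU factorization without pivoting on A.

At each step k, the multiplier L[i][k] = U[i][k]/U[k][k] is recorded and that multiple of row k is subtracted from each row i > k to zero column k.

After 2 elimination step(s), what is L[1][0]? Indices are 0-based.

Step 1: pivot at (0,0) is -1.
  row1 ← row1 − (1)·row0  ⇒  L[1][0]=1, U row1=(0, -1, 1, 3)
  row2 ← row2 − (-1)·row0  ⇒  L[2][0]=-1, U row2=(0, 1, 0, -5)
  row3 ← row3 − (1)·row0  ⇒  L[3][0]=1, U row3=(0, -1, 2, 2)
Step 2: pivot at (1,1) is -1.
  row2 ← row2 − (-1)·row1  ⇒  L[2][1]=-1, U row2=(0, 0, 1, -2)
  row3 ← row3 − (1)·row1  ⇒  L[3][1]=1, U row3=(0, 0, 1, -1)

L[1][0] = 1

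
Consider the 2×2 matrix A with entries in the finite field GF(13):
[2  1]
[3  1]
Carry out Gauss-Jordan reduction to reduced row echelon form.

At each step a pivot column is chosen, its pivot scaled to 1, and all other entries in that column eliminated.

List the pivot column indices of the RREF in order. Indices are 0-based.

pivot columns: 0, 1

[1] R0 /= 2  ⇒  (1, 7)
     R1 -= 3·R0  ⇒  (0, 6)
[2] R1 /= 6  ⇒  (0, 1)
     R0 -= 7·R1  ⇒  (1, 0)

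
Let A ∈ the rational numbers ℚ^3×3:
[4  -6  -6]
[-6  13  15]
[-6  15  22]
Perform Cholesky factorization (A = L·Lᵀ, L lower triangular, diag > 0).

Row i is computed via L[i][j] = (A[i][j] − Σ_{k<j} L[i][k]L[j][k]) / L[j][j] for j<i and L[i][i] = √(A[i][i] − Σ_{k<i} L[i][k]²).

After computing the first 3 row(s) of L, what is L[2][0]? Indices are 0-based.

L[2][0] = -3

Step 1: L[0][0] = √(4) = 2.
  L[1][0] = (-6) / L[0][0] = -3.
Step 2: L[1][1] = √(4) = 2.
  L[2][0] = (-6) / L[0][0] = -3.
  L[2][1] = (6) / L[1][1] = 3.
Step 3: L[2][2] = √(4) = 2.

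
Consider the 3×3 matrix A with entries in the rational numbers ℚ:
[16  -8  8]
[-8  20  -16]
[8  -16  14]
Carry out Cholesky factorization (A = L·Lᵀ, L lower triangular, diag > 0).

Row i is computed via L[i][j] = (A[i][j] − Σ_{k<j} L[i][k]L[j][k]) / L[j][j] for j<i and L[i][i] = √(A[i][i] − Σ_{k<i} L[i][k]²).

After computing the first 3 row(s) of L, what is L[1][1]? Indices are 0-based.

Step 1: L[0][0] = √(16) = 4.
  L[1][0] = (-8) / L[0][0] = -2.
Step 2: L[1][1] = √(16) = 4.
  L[2][0] = (8) / L[0][0] = 2.
  L[2][1] = (-12) / L[1][1] = -3.
Step 3: L[2][2] = √(1) = 1.

L[1][1] = 4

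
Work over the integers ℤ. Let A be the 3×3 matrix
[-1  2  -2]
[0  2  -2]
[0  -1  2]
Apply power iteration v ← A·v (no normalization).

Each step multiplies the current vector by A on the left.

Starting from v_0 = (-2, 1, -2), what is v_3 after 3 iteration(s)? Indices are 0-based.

v_0 = (-2, 1, -2).
v_1 = A·v_0 = (8, 6, -5).
v_2 = A·v_1 = (14, 22, -16).
v_3 = A·v_2 = (62, 76, -54).

v_3 = (62, 76, -54)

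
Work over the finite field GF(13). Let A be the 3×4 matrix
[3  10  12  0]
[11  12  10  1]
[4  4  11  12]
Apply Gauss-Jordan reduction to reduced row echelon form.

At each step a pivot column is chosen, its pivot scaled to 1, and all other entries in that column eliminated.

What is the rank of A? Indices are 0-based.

step 1: normalize row 0 (÷3) = (1, 12, 4, 0)
  row 1: subtract 11×row0 = (0, 10, 5, 1)
  row 2: subtract 4×row0 = (0, 8, 8, 12)
step 2: normalize row 1 (÷10) = (0, 1, 7, 4)
  row 0: subtract 12×row1 = (1, 0, 11, 4)
  row 2: subtract 8×row1 = (0, 0, 4, 6)
step 3: normalize row 2 (÷4) = (0, 0, 1, 8)
  row 0: subtract 11×row2 = (1, 0, 0, 7)
  row 1: subtract 7×row2 = (0, 1, 0, 0)

rank = 3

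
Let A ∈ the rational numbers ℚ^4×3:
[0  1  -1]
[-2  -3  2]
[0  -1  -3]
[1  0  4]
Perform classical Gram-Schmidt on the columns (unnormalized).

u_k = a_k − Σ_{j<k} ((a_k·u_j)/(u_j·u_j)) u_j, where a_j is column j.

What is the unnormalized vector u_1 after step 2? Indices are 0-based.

Step 1: u_0 = a_0 = (0, -2, 0, 1).
Step 2: u_1 = a_1 − (6/5)·u_0 = (1, -3/5, -1, -6/5).

u_1 = (1, -3/5, -1, -6/5)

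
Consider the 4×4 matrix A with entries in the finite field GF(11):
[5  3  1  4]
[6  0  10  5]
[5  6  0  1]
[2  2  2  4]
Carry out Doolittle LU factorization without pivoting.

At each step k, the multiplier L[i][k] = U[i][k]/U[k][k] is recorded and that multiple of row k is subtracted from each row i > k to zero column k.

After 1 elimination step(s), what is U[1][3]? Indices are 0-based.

[col 0] pivot 5
  R1 -= 10*R0 → (0, 3, 0, 9)  (L[1][0] := 10)
  R2 -= 1*R0 → (0, 3, 10, 8)  (L[2][0] := 1)
  R3 -= 7*R0 → (0, 3, 6, 9)  (L[3][0] := 7)

U[1][3] = 9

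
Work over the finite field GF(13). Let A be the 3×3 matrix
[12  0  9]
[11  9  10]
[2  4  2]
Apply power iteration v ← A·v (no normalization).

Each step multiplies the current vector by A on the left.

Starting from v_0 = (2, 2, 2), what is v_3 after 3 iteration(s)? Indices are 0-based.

v_3 = (8, 8, 0)

v_0 = (2, 2, 2).
v_1 = A·v_0 = (3, 8, 3).
v_2 = A·v_1 = (11, 5, 5).
v_3 = A·v_2 = (8, 8, 0).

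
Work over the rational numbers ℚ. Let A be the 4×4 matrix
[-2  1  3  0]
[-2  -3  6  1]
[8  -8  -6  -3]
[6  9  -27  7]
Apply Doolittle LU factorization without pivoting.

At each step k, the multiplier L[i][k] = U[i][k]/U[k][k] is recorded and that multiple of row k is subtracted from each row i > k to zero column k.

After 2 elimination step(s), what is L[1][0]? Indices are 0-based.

k=0: U[0][0]=-2
  eliminate (1,0): mult=1, new row 1: (0, -4, 3, 1); set L[1][0]=1
  eliminate (2,0): mult=-4, new row 2: (0, -4, 6, -3); set L[2][0]=-4
  eliminate (3,0): mult=-3, new row 3: (0, 12, -18, 7); set L[3][0]=-3
k=1: U[1][1]=-4
  eliminate (2,1): mult=1, new row 2: (0, 0, 3, -4); set L[2][1]=1
  eliminate (3,1): mult=-3, new row 3: (0, 0, -9, 10); set L[3][1]=-3

L[1][0] = 1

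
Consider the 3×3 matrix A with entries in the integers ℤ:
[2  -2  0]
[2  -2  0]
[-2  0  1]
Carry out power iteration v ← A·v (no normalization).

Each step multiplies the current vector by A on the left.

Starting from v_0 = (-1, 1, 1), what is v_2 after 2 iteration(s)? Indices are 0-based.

v_0 = (-1, 1, 1).
v_1 = A·v_0 = (-4, -4, 3).
v_2 = A·v_1 = (0, 0, 11).

v_2 = (0, 0, 11)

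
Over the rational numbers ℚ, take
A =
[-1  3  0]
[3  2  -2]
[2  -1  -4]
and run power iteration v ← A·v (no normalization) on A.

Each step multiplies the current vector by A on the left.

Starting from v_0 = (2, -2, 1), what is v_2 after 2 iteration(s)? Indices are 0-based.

v_2 = (8, -28, -24)

v_0 = (2, -2, 1).
v_1 = A·v_0 = (-8, 0, 2).
v_2 = A·v_1 = (8, -28, -24).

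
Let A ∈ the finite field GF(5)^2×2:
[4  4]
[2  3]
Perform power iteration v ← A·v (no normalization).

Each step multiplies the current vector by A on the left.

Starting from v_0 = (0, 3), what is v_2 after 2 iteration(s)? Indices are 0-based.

v_2 = (4, 1)

v_0 = (0, 3).
v_1 = A·v_0 = (2, 4).
v_2 = A·v_1 = (4, 1).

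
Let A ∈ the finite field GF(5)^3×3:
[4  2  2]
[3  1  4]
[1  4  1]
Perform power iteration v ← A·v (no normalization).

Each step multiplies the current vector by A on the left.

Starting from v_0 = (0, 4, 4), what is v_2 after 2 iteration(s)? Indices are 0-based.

v_0 = (0, 4, 4).
v_1 = A·v_0 = (1, 0, 0).
v_2 = A·v_1 = (4, 3, 1).

v_2 = (4, 3, 1)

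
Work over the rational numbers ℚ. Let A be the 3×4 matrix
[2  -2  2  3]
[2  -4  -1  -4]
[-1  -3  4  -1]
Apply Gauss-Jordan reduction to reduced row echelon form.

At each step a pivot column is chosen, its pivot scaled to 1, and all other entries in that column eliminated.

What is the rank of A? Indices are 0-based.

rank = 3

pivot(0,0)=2: scale R0 → (1, -1, 1, 3/2)
  clear (1,0): R1 −= (2)R0 → (0, -2, -3, -7)
  clear (2,0): R2 −= (-1)R0 → (0, -4, 5, 1/2)
pivot(1,1)=-2: scale R1 → (0, 1, 3/2, 7/2)
  clear (0,1): R0 −= (-1)R1 → (1, 0, 5/2, 5)
  clear (2,1): R2 −= (-4)R1 → (0, 0, 11, 29/2)
pivot(2,2)=11: scale R2 → (0, 0, 1, 29/22)
  clear (0,2): R0 −= (5/2)R2 → (1, 0, 0, 75/44)
  clear (1,2): R1 −= (3/2)R2 → (0, 1, 0, 67/44)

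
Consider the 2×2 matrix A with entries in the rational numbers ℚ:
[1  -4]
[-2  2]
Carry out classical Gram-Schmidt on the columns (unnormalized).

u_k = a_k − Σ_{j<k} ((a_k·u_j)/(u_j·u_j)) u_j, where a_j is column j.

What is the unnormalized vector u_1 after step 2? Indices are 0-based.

Step 1: u_0 = a_0 = (1, -2).
Step 2: u_1 = a_1 − (-8/5)·u_0 = (-12/5, -6/5).

u_1 = (-12/5, -6/5)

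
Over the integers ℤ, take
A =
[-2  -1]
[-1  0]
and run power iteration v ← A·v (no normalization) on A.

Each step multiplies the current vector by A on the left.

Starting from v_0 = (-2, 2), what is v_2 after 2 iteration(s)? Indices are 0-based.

v_0 = (-2, 2).
v_1 = A·v_0 = (2, 2).
v_2 = A·v_1 = (-6, -2).

v_2 = (-6, -2)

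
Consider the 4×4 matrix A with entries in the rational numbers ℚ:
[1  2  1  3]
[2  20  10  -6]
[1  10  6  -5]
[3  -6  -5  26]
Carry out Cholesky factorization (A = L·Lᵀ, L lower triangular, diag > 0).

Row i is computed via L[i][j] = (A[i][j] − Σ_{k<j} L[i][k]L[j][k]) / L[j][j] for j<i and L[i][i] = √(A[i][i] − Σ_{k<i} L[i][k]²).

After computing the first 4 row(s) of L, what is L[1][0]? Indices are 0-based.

Step 1: L[0][0] = √(1) = 1.
  L[1][0] = (2) / L[0][0] = 2.
Step 2: L[1][1] = √(16) = 4.
  L[2][0] = (1) / L[0][0] = 1.
  L[2][1] = (8) / L[1][1] = 2.
Step 3: L[2][2] = √(1) = 1.
  L[3][0] = (3) / L[0][0] = 3.
  L[3][1] = (-12) / L[1][1] = -3.
  L[3][2] = (-2) / L[2][2] = -2.
Step 4: L[3][3] = √(4) = 2.

L[1][0] = 2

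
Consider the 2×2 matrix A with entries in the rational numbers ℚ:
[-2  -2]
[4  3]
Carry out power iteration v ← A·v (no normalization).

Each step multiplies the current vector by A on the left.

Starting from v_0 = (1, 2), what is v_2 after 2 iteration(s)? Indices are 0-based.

v_0 = (1, 2).
v_1 = A·v_0 = (-6, 10).
v_2 = A·v_1 = (-8, 6).

v_2 = (-8, 6)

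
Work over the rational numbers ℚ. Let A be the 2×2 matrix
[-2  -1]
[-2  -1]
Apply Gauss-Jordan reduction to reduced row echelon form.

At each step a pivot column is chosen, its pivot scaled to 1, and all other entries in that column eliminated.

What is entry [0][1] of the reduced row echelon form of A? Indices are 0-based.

[1] R0 /= -2  ⇒  (1, 1/2)
     R1 -= -2·R0  ⇒  (0, 0)
column 1 empty below row 1

M[0][1] = 1/2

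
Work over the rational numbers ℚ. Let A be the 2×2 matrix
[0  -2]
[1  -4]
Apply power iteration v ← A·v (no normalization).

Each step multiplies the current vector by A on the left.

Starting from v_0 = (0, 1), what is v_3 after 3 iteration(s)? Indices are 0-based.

v_3 = (-28, -48)

v_0 = (0, 1).
v_1 = A·v_0 = (-2, -4).
v_2 = A·v_1 = (8, 14).
v_3 = A·v_2 = (-28, -48).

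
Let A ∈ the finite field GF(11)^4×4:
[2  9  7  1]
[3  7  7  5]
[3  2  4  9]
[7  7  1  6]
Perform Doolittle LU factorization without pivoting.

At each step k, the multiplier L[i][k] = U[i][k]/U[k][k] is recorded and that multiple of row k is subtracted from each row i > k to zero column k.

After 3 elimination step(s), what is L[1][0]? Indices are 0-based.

[col 0] pivot 2
  R1 -= 7*R0 → (0, 10, 2, 9)  (L[1][0] := 7)
  R2 -= 7*R0 → (0, 5, 10, 2)  (L[2][0] := 7)
  R3 -= 9*R0 → (0, 3, 4, 8)  (L[3][0] := 9)
[col 1] pivot 10
  R2 -= 6*R1 → (0, 0, 9, 3)  (L[2][1] := 6)
  R3 -= 8*R1 → (0, 0, 10, 2)  (L[3][1] := 8)
[col 2] pivot 9
  R3 -= 6*R2 → (0, 0, 0, 6)  (L[3][2] := 6)

L[1][0] = 7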